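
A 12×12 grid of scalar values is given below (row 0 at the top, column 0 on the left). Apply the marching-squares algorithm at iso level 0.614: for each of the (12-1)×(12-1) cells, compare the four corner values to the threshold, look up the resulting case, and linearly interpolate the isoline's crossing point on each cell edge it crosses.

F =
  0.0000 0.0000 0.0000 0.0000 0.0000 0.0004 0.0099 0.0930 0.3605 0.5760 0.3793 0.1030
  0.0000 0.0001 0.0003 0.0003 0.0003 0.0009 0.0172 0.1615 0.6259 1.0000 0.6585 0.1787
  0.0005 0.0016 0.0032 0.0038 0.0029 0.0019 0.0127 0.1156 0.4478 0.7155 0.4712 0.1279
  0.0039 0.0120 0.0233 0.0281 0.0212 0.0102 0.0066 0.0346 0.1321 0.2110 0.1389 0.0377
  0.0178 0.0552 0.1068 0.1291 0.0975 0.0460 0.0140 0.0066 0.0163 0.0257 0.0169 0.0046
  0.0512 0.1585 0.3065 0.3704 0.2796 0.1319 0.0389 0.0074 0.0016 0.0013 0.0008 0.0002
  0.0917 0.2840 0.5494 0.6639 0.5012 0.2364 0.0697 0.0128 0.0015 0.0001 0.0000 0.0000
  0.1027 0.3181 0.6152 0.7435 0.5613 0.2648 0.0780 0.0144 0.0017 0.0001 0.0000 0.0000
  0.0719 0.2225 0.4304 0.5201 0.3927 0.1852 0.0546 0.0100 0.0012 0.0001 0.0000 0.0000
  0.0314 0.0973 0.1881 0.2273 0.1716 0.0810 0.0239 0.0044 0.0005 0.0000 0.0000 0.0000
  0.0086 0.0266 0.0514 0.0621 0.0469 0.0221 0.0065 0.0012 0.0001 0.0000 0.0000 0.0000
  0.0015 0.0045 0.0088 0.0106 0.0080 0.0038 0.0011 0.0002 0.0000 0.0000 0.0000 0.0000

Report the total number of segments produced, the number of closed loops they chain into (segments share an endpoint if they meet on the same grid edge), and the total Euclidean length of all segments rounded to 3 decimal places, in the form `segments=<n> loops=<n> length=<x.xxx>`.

segments=18 loops=2 length=11.234

cell (0,7): code 0100 → (0.955,8.000)–(1.000,7.974)
cell (0,8): code 1100 → (0.090,9.000)–(0.955,8.000)
cell (0,9): code 1100 → (0.841,10.000)–(0.090,9.000)
cell (0,10): code 1000 → (1.000,10.093)–(0.841,10.000)
cell (1,7): code 0010 → (1.000,7.974)–(1.067,8.000)
cell (1,8): code 0111 → (1.067,8.000)–(2.000,8.621)
cell (1,9): code 1011 → (2.000,9.415)–(1.238,10.000)
cell (1,10): code 0001 → (1.238,10.000)–(1.000,10.093)
cell (2,8): code 0010 → (2.000,8.621)–(2.201,9.000)
cell (2,9): code 0001 → (2.201,9.000)–(2.000,9.415)
cell (5,2): code 0100 → (5.830,3.000)–(6.000,2.564)
cell (5,3): code 1000 → (6.000,3.307)–(5.830,3.000)
cell (6,1): code 0100 → (6.982,2.000)–(7.000,1.996)
cell (6,2): code 1110 → (6.000,2.564)–(6.982,2.000)
cell (6,3): code 1001 → (7.000,3.711)–(6.000,3.307)
cell (7,1): code 0010 → (7.000,1.996)–(7.006,2.000)
cell (7,2): code 0011 → (7.006,2.000)–(7.580,3.000)
cell (7,3): code 0001 → (7.580,3.000)–(7.000,3.711)
total: 18 segments, chained into 2 closed loop(s), length Σ = 11.233666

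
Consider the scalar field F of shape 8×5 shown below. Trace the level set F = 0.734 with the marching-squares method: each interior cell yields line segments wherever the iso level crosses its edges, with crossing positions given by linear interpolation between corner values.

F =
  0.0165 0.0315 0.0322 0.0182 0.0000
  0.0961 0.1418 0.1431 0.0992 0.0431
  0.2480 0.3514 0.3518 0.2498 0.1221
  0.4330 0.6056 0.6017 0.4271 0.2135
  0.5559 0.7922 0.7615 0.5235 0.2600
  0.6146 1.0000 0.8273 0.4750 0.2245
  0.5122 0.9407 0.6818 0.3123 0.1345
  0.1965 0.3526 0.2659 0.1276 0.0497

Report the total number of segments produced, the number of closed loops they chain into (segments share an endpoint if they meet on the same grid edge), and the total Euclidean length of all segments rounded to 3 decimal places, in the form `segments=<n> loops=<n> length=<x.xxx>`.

cell (3,0): code 0100 → (3.688,1.000)–(4.000,0.754)
cell (3,1): code 1100 → (3.828,2.000)–(3.688,1.000)
cell (3,2): code 1000 → (4.000,2.116)–(3.828,2.000)
cell (4,0): code 0110 → (4.000,0.754)–(5.000,0.310)
cell (4,2): code 1001 → (5.000,2.265)–(4.000,2.116)
cell (5,0): code 0110 → (5.000,0.310)–(6.000,0.518)
cell (5,1): code 1011 → (6.000,1.798)–(5.641,2.000)
cell (5,2): code 0001 → (5.641,2.000)–(5.000,2.265)
cell (6,0): code 0010 → (6.000,0.518)–(6.351,1.000)
cell (6,1): code 0001 → (6.351,1.000)–(6.000,1.798)
total: 10 segments, chained into 1 closed loop(s), length Σ = 7.315439

segments=10 loops=1 length=7.315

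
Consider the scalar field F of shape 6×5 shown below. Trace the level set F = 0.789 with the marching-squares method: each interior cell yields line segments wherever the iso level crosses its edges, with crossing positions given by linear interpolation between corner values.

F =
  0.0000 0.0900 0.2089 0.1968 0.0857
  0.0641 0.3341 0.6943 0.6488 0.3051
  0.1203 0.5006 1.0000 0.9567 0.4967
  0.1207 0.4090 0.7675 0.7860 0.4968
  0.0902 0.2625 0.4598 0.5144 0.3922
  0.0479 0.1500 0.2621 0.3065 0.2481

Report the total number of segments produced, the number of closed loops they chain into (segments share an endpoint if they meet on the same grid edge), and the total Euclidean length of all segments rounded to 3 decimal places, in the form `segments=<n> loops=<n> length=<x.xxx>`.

cell (1,1): code 0100 → (1.310,2.000)–(2.000,1.577)
cell (1,2): code 1100 → (1.455,3.000)–(1.310,2.000)
cell (1,3): code 1000 → (2.000,3.365)–(1.455,3.000)
cell (2,1): code 0010 → (2.000,1.577)–(2.908,2.000)
cell (2,2): code 0011 → (2.908,2.000)–(2.982,3.000)
cell (2,3): code 0001 → (2.982,3.000)–(2.000,3.365)
total: 6 segments, chained into 1 closed loop(s), length Σ = 5.526960

segments=6 loops=1 length=5.527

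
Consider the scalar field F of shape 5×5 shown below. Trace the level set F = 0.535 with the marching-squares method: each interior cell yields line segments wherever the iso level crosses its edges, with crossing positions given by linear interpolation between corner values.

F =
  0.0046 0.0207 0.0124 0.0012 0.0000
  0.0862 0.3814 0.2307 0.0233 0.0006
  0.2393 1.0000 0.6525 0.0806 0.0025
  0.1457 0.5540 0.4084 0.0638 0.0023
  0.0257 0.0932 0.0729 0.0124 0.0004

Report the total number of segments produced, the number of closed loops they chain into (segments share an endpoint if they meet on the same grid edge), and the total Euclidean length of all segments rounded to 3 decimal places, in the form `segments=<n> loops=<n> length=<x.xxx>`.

segments=8 loops=1 length=5.305

cell (1,0): code 0100 → (1.248,1.000)–(2.000,0.389)
cell (1,1): code 1100 → (1.721,2.000)–(1.248,1.000)
cell (1,2): code 1000 → (2.000,2.205)–(1.721,2.000)
cell (2,0): code 0110 → (2.000,0.389)–(3.000,0.953)
cell (2,1): code 1011 → (3.000,1.130)–(2.481,2.000)
cell (2,2): code 0001 → (2.481,2.000)–(2.000,2.205)
cell (3,0): code 0010 → (3.000,0.953)–(3.041,1.000)
cell (3,1): code 0001 → (3.041,1.000)–(3.000,1.130)
total: 8 segments, chained into 1 closed loop(s), length Σ = 5.304575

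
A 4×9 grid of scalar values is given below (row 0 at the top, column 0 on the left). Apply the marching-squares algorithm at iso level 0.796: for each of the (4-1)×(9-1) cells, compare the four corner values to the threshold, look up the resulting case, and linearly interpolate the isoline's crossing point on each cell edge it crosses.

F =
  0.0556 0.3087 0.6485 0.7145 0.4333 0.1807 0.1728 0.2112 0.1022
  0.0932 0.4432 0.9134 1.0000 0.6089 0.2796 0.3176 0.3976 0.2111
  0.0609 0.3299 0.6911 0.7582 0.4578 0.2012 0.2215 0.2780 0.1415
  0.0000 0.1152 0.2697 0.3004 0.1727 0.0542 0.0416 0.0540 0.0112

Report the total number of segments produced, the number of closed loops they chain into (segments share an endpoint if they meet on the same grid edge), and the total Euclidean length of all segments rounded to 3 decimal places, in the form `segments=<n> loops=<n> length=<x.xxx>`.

segments=6 loops=1 length=5.054

cell (0,1): code 0100 → (0.557,2.000)–(1.000,1.750)
cell (0,2): code 1100 → (0.285,3.000)–(0.557,2.000)
cell (0,3): code 1000 → (1.000,3.522)–(0.285,3.000)
cell (1,1): code 0010 → (1.000,1.750)–(1.528,2.000)
cell (1,2): code 0011 → (1.528,2.000)–(1.844,3.000)
cell (1,3): code 0001 → (1.844,3.000)–(1.000,3.522)
total: 6 segments, chained into 1 closed loop(s), length Σ = 5.054172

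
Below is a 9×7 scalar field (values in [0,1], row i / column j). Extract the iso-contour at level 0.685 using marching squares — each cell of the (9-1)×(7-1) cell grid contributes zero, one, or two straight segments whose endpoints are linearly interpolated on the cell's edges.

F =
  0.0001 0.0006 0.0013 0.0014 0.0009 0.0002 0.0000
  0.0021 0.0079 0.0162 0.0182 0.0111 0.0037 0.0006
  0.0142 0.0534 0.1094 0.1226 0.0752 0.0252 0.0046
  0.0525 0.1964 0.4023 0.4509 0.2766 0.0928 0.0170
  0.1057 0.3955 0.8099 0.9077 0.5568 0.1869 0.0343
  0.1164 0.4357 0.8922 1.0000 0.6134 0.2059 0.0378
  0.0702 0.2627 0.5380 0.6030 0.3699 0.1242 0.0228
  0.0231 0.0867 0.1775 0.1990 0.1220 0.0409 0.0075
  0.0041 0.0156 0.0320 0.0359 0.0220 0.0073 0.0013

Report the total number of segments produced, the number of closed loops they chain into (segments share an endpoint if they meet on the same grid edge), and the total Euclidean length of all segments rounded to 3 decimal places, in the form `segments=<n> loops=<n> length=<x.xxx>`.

segments=8 loops=1 length=7.173

cell (3,1): code 0100 → (3.694,2.000)–(4.000,1.699)
cell (3,2): code 1100 → (3.512,3.000)–(3.694,2.000)
cell (3,3): code 1000 → (4.000,3.635)–(3.512,3.000)
cell (4,1): code 0110 → (4.000,1.699)–(5.000,1.546)
cell (4,3): code 1001 → (5.000,3.815)–(4.000,3.635)
cell (5,1): code 0010 → (5.000,1.546)–(5.585,2.000)
cell (5,2): code 0011 → (5.585,2.000)–(5.793,3.000)
cell (5,3): code 0001 → (5.793,3.000)–(5.000,3.815)
total: 8 segments, chained into 1 closed loop(s), length Σ = 7.173241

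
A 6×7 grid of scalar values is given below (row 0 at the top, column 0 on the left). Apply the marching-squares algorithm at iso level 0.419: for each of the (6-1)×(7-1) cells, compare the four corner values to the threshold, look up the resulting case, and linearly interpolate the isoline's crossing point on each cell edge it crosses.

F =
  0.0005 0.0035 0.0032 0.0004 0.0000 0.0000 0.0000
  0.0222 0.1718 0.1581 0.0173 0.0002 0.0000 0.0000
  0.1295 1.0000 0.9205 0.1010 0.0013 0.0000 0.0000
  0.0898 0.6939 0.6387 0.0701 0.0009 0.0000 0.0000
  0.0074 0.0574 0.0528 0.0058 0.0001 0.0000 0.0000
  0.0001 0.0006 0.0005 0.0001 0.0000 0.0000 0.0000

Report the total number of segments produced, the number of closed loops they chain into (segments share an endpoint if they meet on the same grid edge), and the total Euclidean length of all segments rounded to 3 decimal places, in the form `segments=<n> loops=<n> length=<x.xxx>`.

segments=8 loops=1 length=7.083

cell (1,0): code 0100 → (1.298,1.000)–(2.000,0.333)
cell (1,1): code 1100 → (1.342,2.000)–(1.298,1.000)
cell (1,2): code 1000 → (2.000,2.612)–(1.342,2.000)
cell (2,0): code 0110 → (2.000,0.333)–(3.000,0.545)
cell (2,2): code 1001 → (3.000,2.386)–(2.000,2.612)
cell (3,0): code 0010 → (3.000,0.545)–(3.432,1.000)
cell (3,1): code 0011 → (3.432,1.000)–(3.375,2.000)
cell (3,2): code 0001 → (3.375,2.000)–(3.000,2.386)
total: 8 segments, chained into 1 closed loop(s), length Σ = 7.082543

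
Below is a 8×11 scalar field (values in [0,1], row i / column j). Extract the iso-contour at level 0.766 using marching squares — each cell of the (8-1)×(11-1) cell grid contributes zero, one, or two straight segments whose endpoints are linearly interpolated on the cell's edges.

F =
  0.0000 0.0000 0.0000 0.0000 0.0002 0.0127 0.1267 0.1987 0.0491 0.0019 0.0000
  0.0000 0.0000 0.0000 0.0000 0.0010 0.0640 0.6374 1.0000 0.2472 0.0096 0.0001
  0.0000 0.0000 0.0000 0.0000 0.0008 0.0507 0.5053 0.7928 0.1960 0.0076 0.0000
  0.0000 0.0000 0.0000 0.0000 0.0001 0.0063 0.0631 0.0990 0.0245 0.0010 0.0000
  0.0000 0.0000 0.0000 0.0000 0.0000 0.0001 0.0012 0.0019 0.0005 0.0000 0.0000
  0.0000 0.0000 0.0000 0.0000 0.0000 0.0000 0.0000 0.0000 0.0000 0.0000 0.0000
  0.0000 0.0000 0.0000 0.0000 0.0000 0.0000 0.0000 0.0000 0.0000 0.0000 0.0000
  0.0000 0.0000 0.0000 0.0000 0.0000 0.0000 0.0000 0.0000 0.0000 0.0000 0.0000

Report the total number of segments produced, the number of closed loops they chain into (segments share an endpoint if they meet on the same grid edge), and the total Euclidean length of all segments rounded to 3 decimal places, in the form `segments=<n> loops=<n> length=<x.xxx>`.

cell (0,6): code 0100 → (0.708,7.000)–(1.000,6.355)
cell (0,7): code 1000 → (1.000,7.311)–(0.708,7.000)
cell (1,6): code 0110 → (1.000,6.355)–(2.000,6.907)
cell (1,7): code 1001 → (2.000,7.045)–(1.000,7.311)
cell (2,6): code 0010 → (2.000,6.907)–(2.039,7.000)
cell (2,7): code 0001 → (2.039,7.000)–(2.000,7.045)
total: 6 segments, chained into 1 closed loop(s), length Σ = 3.472024

segments=6 loops=1 length=3.472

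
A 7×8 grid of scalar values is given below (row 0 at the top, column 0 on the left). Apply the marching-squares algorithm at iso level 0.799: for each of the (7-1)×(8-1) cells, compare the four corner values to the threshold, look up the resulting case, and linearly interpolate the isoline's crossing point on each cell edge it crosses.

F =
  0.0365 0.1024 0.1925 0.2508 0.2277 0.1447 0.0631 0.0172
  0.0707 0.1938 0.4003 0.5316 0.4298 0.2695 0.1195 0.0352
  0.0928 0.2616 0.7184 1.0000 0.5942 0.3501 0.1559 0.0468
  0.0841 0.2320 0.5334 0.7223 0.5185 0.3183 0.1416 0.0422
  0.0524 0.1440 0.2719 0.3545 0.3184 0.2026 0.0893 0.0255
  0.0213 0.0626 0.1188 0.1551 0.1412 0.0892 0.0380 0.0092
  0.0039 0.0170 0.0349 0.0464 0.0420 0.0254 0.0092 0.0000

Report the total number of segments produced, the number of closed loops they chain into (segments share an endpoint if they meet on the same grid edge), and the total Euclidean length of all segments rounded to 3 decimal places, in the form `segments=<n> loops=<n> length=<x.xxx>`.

cell (1,2): code 0100 → (1.571,3.000)–(2.000,2.286)
cell (1,3): code 1000 → (2.000,3.495)–(1.571,3.000)
cell (2,2): code 0010 → (2.000,2.286)–(2.724,3.000)
cell (2,3): code 0001 → (2.724,3.000)–(2.000,3.495)
total: 4 segments, chained into 1 closed loop(s), length Σ = 3.381797

segments=4 loops=1 length=3.382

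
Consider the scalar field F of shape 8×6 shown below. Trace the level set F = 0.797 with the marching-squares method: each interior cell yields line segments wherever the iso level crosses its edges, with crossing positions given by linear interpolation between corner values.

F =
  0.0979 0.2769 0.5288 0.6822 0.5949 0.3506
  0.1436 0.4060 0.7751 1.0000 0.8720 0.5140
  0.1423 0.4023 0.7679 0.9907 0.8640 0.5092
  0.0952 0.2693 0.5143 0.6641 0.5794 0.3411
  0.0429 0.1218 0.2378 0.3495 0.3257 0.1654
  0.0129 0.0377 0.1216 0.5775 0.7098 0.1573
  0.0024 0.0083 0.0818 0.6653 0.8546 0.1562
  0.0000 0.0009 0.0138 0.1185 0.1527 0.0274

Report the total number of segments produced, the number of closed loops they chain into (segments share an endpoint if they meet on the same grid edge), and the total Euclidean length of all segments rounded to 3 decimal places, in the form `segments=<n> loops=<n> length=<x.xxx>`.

segments=12 loops=2 length=8.269

cell (0,2): code 0100 → (0.361,3.000)–(1.000,2.097)
cell (0,3): code 1100 → (0.729,4.000)–(0.361,3.000)
cell (0,4): code 1000 → (1.000,4.209)–(0.729,4.000)
cell (1,2): code 0110 → (1.000,2.097)–(2.000,2.131)
cell (1,4): code 1001 → (2.000,4.189)–(1.000,4.209)
cell (2,2): code 0010 → (2.000,2.131)–(2.593,3.000)
cell (2,3): code 0011 → (2.593,3.000)–(2.235,4.000)
cell (2,4): code 0001 → (2.235,4.000)–(2.000,4.189)
cell (5,3): code 0100 → (5.602,4.000)–(6.000,3.696)
cell (5,4): code 1000 → (6.000,4.082)–(5.602,4.000)
cell (6,3): code 0010 → (6.000,3.696)–(6.082,4.000)
cell (6,4): code 0001 → (6.082,4.000)–(6.000,4.082)
total: 12 segments, chained into 2 closed loop(s), length Σ = 8.269232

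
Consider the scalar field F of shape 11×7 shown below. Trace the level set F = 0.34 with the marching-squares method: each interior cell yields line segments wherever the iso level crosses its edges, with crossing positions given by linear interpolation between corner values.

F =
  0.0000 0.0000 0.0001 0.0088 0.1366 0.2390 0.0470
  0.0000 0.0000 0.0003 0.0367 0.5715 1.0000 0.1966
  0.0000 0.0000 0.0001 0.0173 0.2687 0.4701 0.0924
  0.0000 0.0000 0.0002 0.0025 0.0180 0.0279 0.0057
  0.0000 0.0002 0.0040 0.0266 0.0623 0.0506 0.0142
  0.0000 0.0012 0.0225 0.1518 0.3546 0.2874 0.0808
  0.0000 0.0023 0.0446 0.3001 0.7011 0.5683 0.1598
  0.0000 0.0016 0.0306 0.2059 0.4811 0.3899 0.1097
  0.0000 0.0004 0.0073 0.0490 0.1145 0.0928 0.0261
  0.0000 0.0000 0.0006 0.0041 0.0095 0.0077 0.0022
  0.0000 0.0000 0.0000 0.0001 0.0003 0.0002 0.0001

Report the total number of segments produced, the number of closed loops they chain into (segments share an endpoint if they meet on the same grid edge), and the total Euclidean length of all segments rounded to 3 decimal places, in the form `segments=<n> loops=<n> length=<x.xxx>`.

segments=18 loops=2 length=13.962

cell (0,3): code 0100 → (0.468,4.000)–(1.000,3.567)
cell (0,4): code 1100 → (0.133,5.000)–(0.468,4.000)
cell (0,5): code 1000 → (1.000,5.822)–(0.133,5.000)
cell (1,3): code 0010 → (1.000,3.567)–(1.765,4.000)
cell (1,4): code 0111 → (1.765,4.000)–(2.000,4.354)
cell (1,5): code 1001 → (2.000,5.344)–(1.000,5.822)
cell (2,4): code 0010 → (2.000,4.354)–(2.294,5.000)
cell (2,5): code 0001 → (2.294,5.000)–(2.000,5.344)
cell (4,3): code 0100 → (4.950,4.000)–(5.000,3.928)
cell (4,4): code 1000 → (5.000,4.217)–(4.950,4.000)
cell (5,3): code 0110 → (5.000,3.928)–(6.000,3.100)
cell (5,4): code 1101 → (5.187,5.000)–(5.000,4.217)
cell (5,5): code 1000 → (6.000,5.559)–(5.187,5.000)
cell (6,3): code 0110 → (6.000,3.100)–(7.000,3.487)
cell (6,5): code 1001 → (7.000,5.178)–(6.000,5.559)
cell (7,3): code 0010 → (7.000,3.487)–(7.385,4.000)
cell (7,4): code 0011 → (7.385,4.000)–(7.168,5.000)
cell (7,5): code 0001 → (7.168,5.000)–(7.000,5.178)
total: 18 segments, chained into 2 closed loop(s), length Σ = 13.961952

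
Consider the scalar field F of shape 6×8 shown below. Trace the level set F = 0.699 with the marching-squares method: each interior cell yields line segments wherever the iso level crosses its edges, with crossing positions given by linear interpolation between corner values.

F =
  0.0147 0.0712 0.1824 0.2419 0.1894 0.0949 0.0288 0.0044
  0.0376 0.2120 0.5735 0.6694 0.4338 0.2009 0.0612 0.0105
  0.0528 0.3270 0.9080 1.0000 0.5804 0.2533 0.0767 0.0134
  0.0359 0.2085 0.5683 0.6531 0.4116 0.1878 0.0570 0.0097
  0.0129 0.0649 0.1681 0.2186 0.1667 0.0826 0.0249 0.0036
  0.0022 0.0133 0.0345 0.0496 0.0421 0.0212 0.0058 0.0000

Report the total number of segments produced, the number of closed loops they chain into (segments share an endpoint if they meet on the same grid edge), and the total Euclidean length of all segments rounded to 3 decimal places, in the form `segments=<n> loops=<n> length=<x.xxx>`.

cell (1,1): code 0100 → (1.375,2.000)–(2.000,1.640)
cell (1,2): code 1100 → (1.090,3.000)–(1.375,2.000)
cell (1,3): code 1000 → (2.000,3.717)–(1.090,3.000)
cell (2,1): code 0010 → (2.000,1.640)–(2.615,2.000)
cell (2,2): code 0011 → (2.615,2.000)–(2.868,3.000)
cell (2,3): code 0001 → (2.868,3.000)–(2.000,3.717)
total: 6 segments, chained into 1 closed loop(s), length Σ = 5.789960

segments=6 loops=1 length=5.790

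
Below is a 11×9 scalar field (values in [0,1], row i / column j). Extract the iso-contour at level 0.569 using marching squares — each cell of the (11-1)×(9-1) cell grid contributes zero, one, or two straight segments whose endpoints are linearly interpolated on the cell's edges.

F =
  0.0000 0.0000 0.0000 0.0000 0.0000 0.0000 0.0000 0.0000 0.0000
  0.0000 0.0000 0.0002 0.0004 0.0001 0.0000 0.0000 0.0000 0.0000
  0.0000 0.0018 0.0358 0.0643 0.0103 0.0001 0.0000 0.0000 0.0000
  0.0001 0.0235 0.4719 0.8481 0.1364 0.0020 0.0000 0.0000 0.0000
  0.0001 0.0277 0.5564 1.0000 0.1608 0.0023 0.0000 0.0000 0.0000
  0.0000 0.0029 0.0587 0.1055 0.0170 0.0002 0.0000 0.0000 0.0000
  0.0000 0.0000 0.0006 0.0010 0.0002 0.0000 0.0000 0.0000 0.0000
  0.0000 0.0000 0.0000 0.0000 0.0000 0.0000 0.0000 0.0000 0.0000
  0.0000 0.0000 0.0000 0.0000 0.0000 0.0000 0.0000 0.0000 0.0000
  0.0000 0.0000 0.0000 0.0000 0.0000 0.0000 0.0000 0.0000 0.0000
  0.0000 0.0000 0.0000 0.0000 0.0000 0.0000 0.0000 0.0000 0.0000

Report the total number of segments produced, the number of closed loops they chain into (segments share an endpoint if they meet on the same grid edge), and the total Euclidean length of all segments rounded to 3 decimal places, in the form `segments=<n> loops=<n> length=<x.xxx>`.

cell (2,2): code 0100 → (2.644,3.000)–(3.000,2.258)
cell (2,3): code 1000 → (3.000,3.392)–(2.644,3.000)
cell (3,2): code 0110 → (3.000,2.258)–(4.000,2.028)
cell (3,3): code 1001 → (4.000,3.514)–(3.000,3.392)
cell (4,2): code 0010 → (4.000,2.028)–(4.482,3.000)
cell (4,3): code 0001 → (4.482,3.000)–(4.000,3.514)
total: 6 segments, chained into 1 closed loop(s), length Σ = 5.174749

segments=6 loops=1 length=5.175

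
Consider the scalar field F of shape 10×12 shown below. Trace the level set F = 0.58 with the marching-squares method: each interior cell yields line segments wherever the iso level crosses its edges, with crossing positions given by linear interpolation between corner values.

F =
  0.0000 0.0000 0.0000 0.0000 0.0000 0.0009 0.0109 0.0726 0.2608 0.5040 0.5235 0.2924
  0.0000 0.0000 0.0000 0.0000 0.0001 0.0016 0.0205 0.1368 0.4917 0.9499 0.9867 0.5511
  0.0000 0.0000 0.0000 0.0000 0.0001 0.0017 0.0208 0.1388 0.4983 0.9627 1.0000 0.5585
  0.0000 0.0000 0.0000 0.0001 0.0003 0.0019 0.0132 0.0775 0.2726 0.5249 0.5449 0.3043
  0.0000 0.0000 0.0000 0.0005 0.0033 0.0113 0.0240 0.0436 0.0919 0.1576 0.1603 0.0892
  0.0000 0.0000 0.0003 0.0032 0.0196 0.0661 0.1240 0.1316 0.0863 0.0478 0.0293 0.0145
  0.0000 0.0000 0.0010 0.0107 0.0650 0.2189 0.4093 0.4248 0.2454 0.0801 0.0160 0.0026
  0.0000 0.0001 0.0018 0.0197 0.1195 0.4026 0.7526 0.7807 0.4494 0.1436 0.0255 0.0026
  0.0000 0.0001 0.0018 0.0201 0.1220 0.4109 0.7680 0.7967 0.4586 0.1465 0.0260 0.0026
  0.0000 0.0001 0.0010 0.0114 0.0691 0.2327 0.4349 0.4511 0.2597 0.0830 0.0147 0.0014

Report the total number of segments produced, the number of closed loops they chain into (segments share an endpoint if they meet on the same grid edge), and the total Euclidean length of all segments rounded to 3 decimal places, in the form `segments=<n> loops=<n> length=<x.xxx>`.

cell (0,8): code 0100 → (0.170,9.000)–(1.000,8.193)
cell (0,9): code 1100 → (0.122,10.000)–(0.170,9.000)
cell (0,10): code 1000 → (1.000,10.934)–(0.122,10.000)
cell (1,8): code 0110 → (1.000,8.193)–(2.000,8.176)
cell (1,10): code 1001 → (2.000,10.951)–(1.000,10.934)
cell (2,8): code 0010 → (2.000,8.176)–(2.874,9.000)
cell (2,9): code 0011 → (2.874,9.000)–(2.923,10.000)
cell (2,10): code 0001 → (2.923,10.000)–(2.000,10.951)
cell (6,5): code 0100 → (6.497,6.000)–(7.000,5.507)
cell (6,6): code 1100 → (6.436,7.000)–(6.497,6.000)
cell (6,7): code 1000 → (7.000,7.606)–(6.436,7.000)
cell (7,5): code 0110 → (7.000,5.507)–(8.000,5.474)
cell (7,7): code 1001 → (8.000,7.641)–(7.000,7.606)
cell (8,5): code 0010 → (8.000,5.474)–(8.564,6.000)
cell (8,6): code 0011 → (8.564,6.000)–(8.627,7.000)
cell (8,7): code 0001 → (8.627,7.000)–(8.000,7.641)
total: 16 segments, chained into 2 closed loop(s), length Σ = 16.173931

segments=16 loops=2 length=16.174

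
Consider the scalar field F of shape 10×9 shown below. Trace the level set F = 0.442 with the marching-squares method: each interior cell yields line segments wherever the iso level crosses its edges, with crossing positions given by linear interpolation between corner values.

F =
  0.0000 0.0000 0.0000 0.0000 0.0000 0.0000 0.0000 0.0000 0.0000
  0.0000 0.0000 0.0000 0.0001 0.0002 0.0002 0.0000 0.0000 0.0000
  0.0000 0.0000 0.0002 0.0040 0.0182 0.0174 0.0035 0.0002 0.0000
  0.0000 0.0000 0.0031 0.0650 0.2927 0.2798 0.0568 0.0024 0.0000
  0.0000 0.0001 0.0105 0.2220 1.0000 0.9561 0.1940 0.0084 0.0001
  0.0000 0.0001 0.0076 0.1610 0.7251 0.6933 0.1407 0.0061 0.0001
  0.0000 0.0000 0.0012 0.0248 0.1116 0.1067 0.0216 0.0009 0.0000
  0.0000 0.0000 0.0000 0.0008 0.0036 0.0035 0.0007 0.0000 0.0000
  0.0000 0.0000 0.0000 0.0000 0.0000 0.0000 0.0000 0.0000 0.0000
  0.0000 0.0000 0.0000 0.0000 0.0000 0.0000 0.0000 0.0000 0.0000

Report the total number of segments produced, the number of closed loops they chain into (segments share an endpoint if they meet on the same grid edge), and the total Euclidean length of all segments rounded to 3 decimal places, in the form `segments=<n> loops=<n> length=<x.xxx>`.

cell (3,3): code 0100 → (3.211,4.000)–(4.000,3.283)
cell (3,4): code 1100 → (3.240,5.000)–(3.211,4.000)
cell (3,5): code 1000 → (4.000,5.675)–(3.240,5.000)
cell (4,3): code 0110 → (4.000,3.283)–(5.000,3.498)
cell (4,5): code 1001 → (5.000,5.455)–(4.000,5.675)
cell (5,3): code 0010 → (5.000,3.498)–(5.461,4.000)
cell (5,4): code 0011 → (5.461,4.000)–(5.428,5.000)
cell (5,5): code 0001 → (5.428,5.000)–(5.000,5.455)
total: 8 segments, chained into 1 closed loop(s), length Σ = 7.436824

segments=8 loops=1 length=7.437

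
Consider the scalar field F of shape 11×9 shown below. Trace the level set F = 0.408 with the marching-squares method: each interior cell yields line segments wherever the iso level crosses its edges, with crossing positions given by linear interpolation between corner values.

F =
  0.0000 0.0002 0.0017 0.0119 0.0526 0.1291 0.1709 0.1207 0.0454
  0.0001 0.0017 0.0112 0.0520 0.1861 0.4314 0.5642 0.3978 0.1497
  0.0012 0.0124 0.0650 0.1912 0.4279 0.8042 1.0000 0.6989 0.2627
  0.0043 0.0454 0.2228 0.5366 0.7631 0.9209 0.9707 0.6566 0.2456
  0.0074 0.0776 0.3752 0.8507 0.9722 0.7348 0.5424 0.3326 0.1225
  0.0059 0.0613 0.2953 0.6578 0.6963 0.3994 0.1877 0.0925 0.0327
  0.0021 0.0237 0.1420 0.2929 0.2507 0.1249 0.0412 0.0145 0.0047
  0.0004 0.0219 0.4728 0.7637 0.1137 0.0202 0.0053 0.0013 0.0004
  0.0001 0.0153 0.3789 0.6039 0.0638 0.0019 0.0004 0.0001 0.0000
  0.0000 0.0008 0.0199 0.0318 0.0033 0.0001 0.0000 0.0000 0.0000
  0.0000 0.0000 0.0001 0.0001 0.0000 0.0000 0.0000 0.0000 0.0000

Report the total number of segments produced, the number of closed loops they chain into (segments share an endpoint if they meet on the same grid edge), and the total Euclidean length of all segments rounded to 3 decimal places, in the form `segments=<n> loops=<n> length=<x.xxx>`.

segments=28 loops=2 length=21.969

cell (0,4): code 0100 → (0.923,5.000)–(1.000,4.905)
cell (0,5): code 1100 → (0.603,6.000)–(0.923,5.000)
cell (0,6): code 1000 → (1.000,6.939)–(0.603,6.000)
cell (1,3): code 0100 → (1.918,4.000)–(2.000,3.916)
cell (1,4): code 1110 → (1.000,4.905)–(1.918,4.000)
cell (1,6): code 1101 → (1.034,7.000)–(1.000,6.939)
cell (1,7): code 1000 → (2.000,7.667)–(1.034,7.000)
cell (2,2): code 0100 → (2.628,3.000)–(3.000,2.590)
cell (2,3): code 1110 → (2.000,3.916)–(2.628,3.000)
cell (2,7): code 1001 → (3.000,7.605)–(2.000,7.667)
cell (3,2): code 0110 → (3.000,2.590)–(4.000,2.069)
cell (3,6): code 1011 → (4.000,6.641)–(3.767,7.000)
cell (3,7): code 0001 → (3.767,7.000)–(3.000,7.605)
cell (4,2): code 0110 → (4.000,2.069)–(5.000,2.311)
cell (4,4): code 1011 → (5.000,4.971)–(4.974,5.000)
cell (4,5): code 0011 → (4.974,5.000)–(4.379,6.000)
cell (4,6): code 0001 → (4.379,6.000)–(4.000,6.641)
cell (5,2): code 0010 → (5.000,2.311)–(5.685,3.000)
cell (5,3): code 0011 → (5.685,3.000)–(5.647,4.000)
cell (5,4): code 0001 → (5.647,4.000)–(5.000,4.971)
cell (6,1): code 0100 → (6.804,2.000)–(7.000,1.856)
cell (6,2): code 1100 → (6.244,3.000)–(6.804,2.000)
cell (6,3): code 1000 → (7.000,3.547)–(6.244,3.000)
cell (7,1): code 0010 → (7.000,1.856)–(7.690,2.000)
cell (7,2): code 0111 → (7.690,2.000)–(8.000,2.129)
cell (7,3): code 1001 → (8.000,3.363)–(7.000,3.547)
cell (8,2): code 0010 → (8.000,2.129)–(8.342,3.000)
cell (8,3): code 0001 → (8.342,3.000)–(8.000,3.363)
total: 28 segments, chained into 2 closed loop(s), length Σ = 21.969364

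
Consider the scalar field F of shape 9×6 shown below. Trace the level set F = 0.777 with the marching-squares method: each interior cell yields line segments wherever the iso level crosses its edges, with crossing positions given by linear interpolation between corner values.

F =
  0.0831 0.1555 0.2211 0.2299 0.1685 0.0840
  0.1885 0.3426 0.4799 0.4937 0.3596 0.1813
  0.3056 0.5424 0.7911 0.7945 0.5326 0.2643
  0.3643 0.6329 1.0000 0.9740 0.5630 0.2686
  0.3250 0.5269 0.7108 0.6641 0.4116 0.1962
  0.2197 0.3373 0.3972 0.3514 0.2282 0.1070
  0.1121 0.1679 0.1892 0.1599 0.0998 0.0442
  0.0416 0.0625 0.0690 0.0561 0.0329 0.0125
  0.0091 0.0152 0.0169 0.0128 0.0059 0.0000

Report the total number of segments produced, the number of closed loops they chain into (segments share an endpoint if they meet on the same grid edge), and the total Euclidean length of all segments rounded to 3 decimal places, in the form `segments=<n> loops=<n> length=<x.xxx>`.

cell (1,1): code 0100 → (1.955,2.000)–(2.000,1.943)
cell (1,2): code 1100 → (1.942,3.000)–(1.955,2.000)
cell (1,3): code 1000 → (2.000,3.067)–(1.942,3.000)
cell (2,1): code 0110 → (2.000,1.943)–(3.000,1.393)
cell (2,3): code 1001 → (3.000,3.479)–(2.000,3.067)
cell (3,1): code 0010 → (3.000,1.393)–(3.771,2.000)
cell (3,2): code 0011 → (3.771,2.000)–(3.636,3.000)
cell (3,3): code 0001 → (3.636,3.000)–(3.000,3.479)
total: 8 segments, chained into 1 closed loop(s), length Σ = 6.171535

segments=8 loops=1 length=6.172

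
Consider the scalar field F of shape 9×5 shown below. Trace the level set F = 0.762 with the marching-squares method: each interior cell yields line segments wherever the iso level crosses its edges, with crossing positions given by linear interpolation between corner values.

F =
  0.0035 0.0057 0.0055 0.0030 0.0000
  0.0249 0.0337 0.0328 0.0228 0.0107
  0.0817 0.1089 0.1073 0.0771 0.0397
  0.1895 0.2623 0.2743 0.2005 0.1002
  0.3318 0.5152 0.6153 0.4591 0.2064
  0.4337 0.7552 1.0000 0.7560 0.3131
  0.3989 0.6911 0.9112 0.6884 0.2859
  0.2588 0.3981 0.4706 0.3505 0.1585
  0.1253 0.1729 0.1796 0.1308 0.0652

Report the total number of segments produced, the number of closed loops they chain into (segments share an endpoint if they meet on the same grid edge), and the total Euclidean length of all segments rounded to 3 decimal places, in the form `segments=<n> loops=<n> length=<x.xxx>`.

cell (4,1): code 0100 → (4.381,2.000)–(5.000,1.028)
cell (4,2): code 1000 → (5.000,2.975)–(4.381,2.000)
cell (5,1): code 0110 → (5.000,1.028)–(6.000,1.322)
cell (5,2): code 1001 → (6.000,2.670)–(5.000,2.975)
cell (6,1): code 0010 → (6.000,1.322)–(6.339,2.000)
cell (6,2): code 0001 → (6.339,2.000)–(6.000,2.670)
total: 6 segments, chained into 1 closed loop(s), length Σ = 5.903710

segments=6 loops=1 length=5.904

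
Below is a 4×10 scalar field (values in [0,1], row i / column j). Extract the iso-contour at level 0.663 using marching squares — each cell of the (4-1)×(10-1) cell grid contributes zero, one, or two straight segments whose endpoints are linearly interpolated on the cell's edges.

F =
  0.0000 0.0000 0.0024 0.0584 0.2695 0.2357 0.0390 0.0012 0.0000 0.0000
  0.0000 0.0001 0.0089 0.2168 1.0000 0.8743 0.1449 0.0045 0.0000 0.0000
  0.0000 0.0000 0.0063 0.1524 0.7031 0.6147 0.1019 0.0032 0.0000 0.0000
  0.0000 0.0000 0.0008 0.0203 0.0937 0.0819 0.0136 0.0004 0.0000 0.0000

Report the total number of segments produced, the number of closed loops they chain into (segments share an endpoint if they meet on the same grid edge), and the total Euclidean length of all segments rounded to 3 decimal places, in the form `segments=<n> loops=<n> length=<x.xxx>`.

cell (0,3): code 0100 → (0.539,4.000)–(1.000,3.570)
cell (0,4): code 1100 → (0.669,5.000)–(0.539,4.000)
cell (0,5): code 1000 → (1.000,5.290)–(0.669,5.000)
cell (1,3): code 0110 → (1.000,3.570)–(2.000,3.927)
cell (1,4): code 1011 → (2.000,4.454)–(1.814,5.000)
cell (1,5): code 0001 → (1.814,5.000)–(1.000,5.290)
cell (2,3): code 0010 → (2.000,3.927)–(2.066,4.000)
cell (2,4): code 0001 → (2.066,4.000)–(2.000,4.454)
total: 8 segments, chained into 1 closed loop(s), length Σ = 5.138728

segments=8 loops=1 length=5.139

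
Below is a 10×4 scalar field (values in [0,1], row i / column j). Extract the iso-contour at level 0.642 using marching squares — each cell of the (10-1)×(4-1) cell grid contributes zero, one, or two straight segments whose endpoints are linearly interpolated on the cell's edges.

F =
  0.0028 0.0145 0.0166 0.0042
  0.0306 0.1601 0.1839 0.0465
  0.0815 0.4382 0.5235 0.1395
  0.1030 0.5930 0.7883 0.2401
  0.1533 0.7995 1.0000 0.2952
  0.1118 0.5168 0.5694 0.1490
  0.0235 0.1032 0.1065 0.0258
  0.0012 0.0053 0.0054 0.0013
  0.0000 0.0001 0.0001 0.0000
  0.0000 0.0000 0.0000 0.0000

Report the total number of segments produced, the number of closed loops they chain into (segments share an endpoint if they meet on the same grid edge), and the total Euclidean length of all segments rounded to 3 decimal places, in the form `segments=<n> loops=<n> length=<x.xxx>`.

cell (2,1): code 0100 → (2.448,2.000)–(3.000,1.251)
cell (2,2): code 1000 → (3.000,2.267)–(2.448,2.000)
cell (3,0): code 0100 → (3.237,1.000)–(4.000,0.756)
cell (3,1): code 1110 → (3.000,1.251)–(3.237,1.000)
cell (3,2): code 1001 → (4.000,2.508)–(3.000,2.267)
cell (4,0): code 0010 → (4.000,0.756)–(4.557,1.000)
cell (4,1): code 0011 → (4.557,1.000)–(4.831,2.000)
cell (4,2): code 0001 → (4.831,2.000)–(4.000,2.508)
total: 8 segments, chained into 1 closed loop(s), length Σ = 6.338393

segments=8 loops=1 length=6.338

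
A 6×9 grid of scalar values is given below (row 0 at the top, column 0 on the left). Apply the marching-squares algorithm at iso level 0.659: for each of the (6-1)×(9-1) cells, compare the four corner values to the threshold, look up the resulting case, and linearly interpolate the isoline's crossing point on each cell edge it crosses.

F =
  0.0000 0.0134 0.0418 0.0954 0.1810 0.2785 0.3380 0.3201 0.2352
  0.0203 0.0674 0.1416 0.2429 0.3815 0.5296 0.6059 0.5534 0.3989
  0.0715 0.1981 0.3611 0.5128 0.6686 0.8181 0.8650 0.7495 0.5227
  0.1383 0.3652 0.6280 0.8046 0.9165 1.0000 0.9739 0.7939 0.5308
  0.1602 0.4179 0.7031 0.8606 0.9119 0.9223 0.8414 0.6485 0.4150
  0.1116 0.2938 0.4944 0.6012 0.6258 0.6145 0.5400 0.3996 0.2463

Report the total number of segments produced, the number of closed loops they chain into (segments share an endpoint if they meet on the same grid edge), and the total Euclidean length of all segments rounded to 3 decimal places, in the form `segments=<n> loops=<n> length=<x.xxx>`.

segments=18 loops=1 length=14.700

cell (1,3): code 0100 → (1.967,4.000)–(2.000,3.938)
cell (1,4): code 1100 → (1.449,5.000)–(1.967,4.000)
cell (1,5): code 1100 → (1.205,6.000)–(1.449,5.000)
cell (1,6): code 1100 → (1.539,7.000)–(1.205,6.000)
cell (1,7): code 1000 → (2.000,7.399)–(1.539,7.000)
cell (2,2): code 0100 → (2.501,3.000)–(3.000,2.176)
cell (2,3): code 1110 → (2.000,3.938)–(2.501,3.000)
cell (2,7): code 1001 → (3.000,7.513)–(2.000,7.399)
cell (3,1): code 0100 → (3.413,2.000)–(4.000,1.845)
cell (3,2): code 1110 → (3.000,2.176)–(3.413,2.000)
cell (3,6): code 1011 → (4.000,6.946)–(3.928,7.000)
cell (3,7): code 0001 → (3.928,7.000)–(3.000,7.513)
cell (4,1): code 0010 → (4.000,1.845)–(4.211,2.000)
cell (4,2): code 0011 → (4.211,2.000)–(4.777,3.000)
cell (4,3): code 0011 → (4.777,3.000)–(4.884,4.000)
cell (4,4): code 0011 → (4.884,4.000)–(4.855,5.000)
cell (4,5): code 0011 → (4.855,5.000)–(4.605,6.000)
cell (4,6): code 0001 → (4.605,6.000)–(4.000,6.946)
total: 18 segments, chained into 1 closed loop(s), length Σ = 14.700396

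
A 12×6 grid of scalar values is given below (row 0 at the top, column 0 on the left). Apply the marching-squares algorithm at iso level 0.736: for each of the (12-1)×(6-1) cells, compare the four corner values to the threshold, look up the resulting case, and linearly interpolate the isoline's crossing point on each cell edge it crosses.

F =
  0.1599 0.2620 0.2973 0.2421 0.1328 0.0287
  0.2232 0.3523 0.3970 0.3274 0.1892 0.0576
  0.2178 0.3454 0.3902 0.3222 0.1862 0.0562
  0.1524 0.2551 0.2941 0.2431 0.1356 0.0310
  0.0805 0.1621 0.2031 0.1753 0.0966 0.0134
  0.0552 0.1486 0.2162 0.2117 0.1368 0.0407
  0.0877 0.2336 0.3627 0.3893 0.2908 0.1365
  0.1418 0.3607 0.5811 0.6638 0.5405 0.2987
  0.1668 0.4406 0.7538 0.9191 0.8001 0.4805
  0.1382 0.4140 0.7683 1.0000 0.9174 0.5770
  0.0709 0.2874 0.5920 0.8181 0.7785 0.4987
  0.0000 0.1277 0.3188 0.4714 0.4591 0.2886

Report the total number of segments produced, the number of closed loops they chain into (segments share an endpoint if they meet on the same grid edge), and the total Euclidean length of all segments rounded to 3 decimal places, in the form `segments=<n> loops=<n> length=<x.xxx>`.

cell (7,1): code 0100 → (7.897,2.000)–(8.000,1.943)
cell (7,2): code 1100 → (7.283,3.000)–(7.897,2.000)
cell (7,3): code 1100 → (7.753,4.000)–(7.283,3.000)
cell (7,4): code 1000 → (8.000,4.201)–(7.753,4.000)
cell (8,1): code 0110 → (8.000,1.943)–(9.000,1.909)
cell (8,4): code 1001 → (9.000,4.533)–(8.000,4.201)
cell (9,1): code 0010 → (9.000,1.909)–(9.183,2.000)
cell (9,2): code 0111 → (9.183,2.000)–(10.000,2.637)
cell (9,4): code 1001 → (10.000,4.152)–(9.000,4.533)
cell (10,2): code 0010 → (10.000,2.637)–(10.237,3.000)
cell (10,3): code 0011 → (10.237,3.000)–(10.133,4.000)
cell (10,4): code 0001 → (10.133,4.000)–(10.000,4.152)
total: 12 segments, chained into 1 closed loop(s), length Σ = 8.720077

segments=12 loops=1 length=8.720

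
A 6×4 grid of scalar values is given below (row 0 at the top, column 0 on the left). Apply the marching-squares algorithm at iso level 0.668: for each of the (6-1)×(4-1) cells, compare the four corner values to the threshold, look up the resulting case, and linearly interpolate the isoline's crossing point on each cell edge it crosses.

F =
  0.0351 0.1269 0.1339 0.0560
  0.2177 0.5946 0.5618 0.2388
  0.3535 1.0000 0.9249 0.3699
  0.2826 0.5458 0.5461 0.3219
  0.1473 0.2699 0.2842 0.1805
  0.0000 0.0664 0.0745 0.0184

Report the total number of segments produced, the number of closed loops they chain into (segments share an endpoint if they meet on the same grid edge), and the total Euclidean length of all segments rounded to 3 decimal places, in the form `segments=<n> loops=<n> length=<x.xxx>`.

cell (1,0): code 0100 → (1.181,1.000)–(2.000,0.486)
cell (1,1): code 1100 → (1.292,2.000)–(1.181,1.000)
cell (1,2): code 1000 → (2.000,2.463)–(1.292,2.000)
cell (2,0): code 0010 → (2.000,0.486)–(2.731,1.000)
cell (2,1): code 0011 → (2.731,1.000)–(2.678,2.000)
cell (2,2): code 0001 → (2.678,2.000)–(2.000,2.463)
total: 6 segments, chained into 1 closed loop(s), length Σ = 5.534118

segments=6 loops=1 length=5.534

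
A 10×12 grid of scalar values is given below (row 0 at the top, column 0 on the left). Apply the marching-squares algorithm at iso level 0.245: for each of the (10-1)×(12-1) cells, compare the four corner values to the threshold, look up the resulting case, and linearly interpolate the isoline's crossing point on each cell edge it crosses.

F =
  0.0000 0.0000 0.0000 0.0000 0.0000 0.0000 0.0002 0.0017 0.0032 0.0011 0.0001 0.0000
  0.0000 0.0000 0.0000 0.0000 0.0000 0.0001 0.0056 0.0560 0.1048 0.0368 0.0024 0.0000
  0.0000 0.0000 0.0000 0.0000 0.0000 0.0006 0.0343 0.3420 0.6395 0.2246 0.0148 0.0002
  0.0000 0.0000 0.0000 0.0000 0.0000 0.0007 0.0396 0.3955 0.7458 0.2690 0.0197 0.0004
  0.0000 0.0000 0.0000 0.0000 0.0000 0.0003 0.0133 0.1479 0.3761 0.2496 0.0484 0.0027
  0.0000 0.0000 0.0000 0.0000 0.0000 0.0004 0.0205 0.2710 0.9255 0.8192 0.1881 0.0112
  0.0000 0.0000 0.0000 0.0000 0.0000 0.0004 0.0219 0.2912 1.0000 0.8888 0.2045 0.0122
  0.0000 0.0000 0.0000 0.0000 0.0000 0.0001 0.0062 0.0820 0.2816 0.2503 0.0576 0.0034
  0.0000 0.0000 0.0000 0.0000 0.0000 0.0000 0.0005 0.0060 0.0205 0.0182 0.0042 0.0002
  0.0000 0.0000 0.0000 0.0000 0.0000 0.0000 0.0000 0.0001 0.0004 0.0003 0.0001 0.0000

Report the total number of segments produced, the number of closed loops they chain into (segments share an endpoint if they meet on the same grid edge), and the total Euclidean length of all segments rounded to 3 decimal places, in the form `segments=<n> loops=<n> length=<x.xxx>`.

cell (1,6): code 0100 → (1.661,7.000)–(2.000,6.685)
cell (1,7): code 1100 → (1.262,8.000)–(1.661,7.000)
cell (1,8): code 1000 → (2.000,8.951)–(1.262,8.000)
cell (2,6): code 0110 → (2.000,6.685)–(3.000,6.577)
cell (2,8): code 1101 → (2.459,9.000)–(2.000,8.951)
cell (2,9): code 1000 → (3.000,9.096)–(2.459,9.000)
cell (3,6): code 0010 → (3.000,6.577)–(3.608,7.000)
cell (3,7): code 0111 → (3.608,7.000)–(4.000,7.426)
cell (3,9): code 1001 → (4.000,9.023)–(3.000,9.096)
cell (4,6): code 0100 → (4.789,7.000)–(5.000,6.896)
cell (4,7): code 1110 → (4.000,7.426)–(4.789,7.000)
cell (4,9): code 1001 → (5.000,9.910)–(4.000,9.023)
cell (5,6): code 0110 → (5.000,6.896)–(6.000,6.828)
cell (5,9): code 1001 → (6.000,9.941)–(5.000,9.910)
cell (6,6): code 0010 → (6.000,6.828)–(6.221,7.000)
cell (6,7): code 0111 → (6.221,7.000)–(7.000,7.817)
cell (6,9): code 1001 → (7.000,9.028)–(6.000,9.941)
cell (7,7): code 0010 → (7.000,7.817)–(7.140,8.000)
cell (7,8): code 0011 → (7.140,8.000)–(7.023,9.000)
cell (7,9): code 0001 → (7.023,9.000)–(7.000,9.028)
total: 20 segments, chained into 1 closed loop(s), length Σ = 15.588897

segments=20 loops=1 length=15.589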